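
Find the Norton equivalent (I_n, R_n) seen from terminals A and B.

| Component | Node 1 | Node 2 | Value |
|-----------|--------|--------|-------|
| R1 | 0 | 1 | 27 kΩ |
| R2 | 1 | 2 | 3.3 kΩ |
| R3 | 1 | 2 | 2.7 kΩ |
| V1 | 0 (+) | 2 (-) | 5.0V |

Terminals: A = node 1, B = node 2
Find the Thévenin equivalent first; then I_n = V_th/R_th and R_n = R_th.
Step 1 — V_th is the open-circuit voltage V_A - V_B (nothing connected across the terminals).
Nodal analysis, taking node 2 as the 0 V reference.
Source V1 fixes V_0 = 5 V.
KCL at each unknown node (sum of currents leaving = 0; resistances in Ω):
  Node 1: (V_1 - 5)/27000 + (V_1 - 0)/3300 + (V_1 - 0)/2700 = 0
Collecting terms: 0.0007104 × V_1 = 0.0001852  =>  V_1 = 0.2607 V
V_th = V_1 - V_2 = 0.2607 - 0 = 0.2607 V
Step 2 — R_th: zero the source — replace V1 by a short circuit (node 2 merges into node 0) — and find the resistance seen between A (node 1) and B (node 0).
Reduce the network between node 1 (A) and node 0 (B) by series/parallel combination:
  Rp1 = R1 ‖ R2 ‖ R3 (parallel, all between nodes 0 and 1) = 1/(1/27000 + 1/3300 + 1/2700) = 1408 Ω
R_th = 1.408 kΩ
I_n = V_th/R_th = 0.2607/1408 = 0.0001852 A, and R_n = R_th = 1.408 kΩ

Final answer: I_n = 0.0001852 A, R_n = 1.408 kΩ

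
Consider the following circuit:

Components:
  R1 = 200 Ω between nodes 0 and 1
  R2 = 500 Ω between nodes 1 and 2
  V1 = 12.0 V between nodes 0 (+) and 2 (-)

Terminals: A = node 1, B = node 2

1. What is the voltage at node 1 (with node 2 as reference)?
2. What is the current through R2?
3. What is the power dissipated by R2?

Nodal analysis, taking node 2 as the 0 V reference.
Source V1 fixes V_0 = 12 V.
KCL at each unknown node (sum of currents leaving = 0; resistances in Ω):
  Node 1: (V_1 - 12)/200 + (V_1 - 0)/500 = 0
Collecting terms: 0.007 × V_1 = 0.06  =>  V_1 = 8.571 V
Part 1:
  Read off the nodal solution: V_1 = 8.571 V
Part 2:
  I_R2 = (V_1 - V_2)/R2 = (8.571 - 0)/500 = 0.01714 A
  Magnitude: I_R2 = 0.01714 A
Part 3:
  I_R2 = (V_1 - V_2)/R2 = (8.571 - 0)/500 = 0.01714 A
  P_R2 = I_R2² × R2 = (0.01714)² × 500 = 0.1469 W

Final answers:
1. V_1 = 8.571 V
2. I_R2 = 0.01714 A
3. P_R2 = 0.1469 W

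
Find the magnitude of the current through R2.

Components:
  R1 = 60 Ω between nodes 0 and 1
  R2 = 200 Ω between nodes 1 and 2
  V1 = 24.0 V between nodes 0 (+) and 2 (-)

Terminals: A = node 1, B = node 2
Nodal analysis, taking node 2 as the 0 V reference.
Source V1 fixes V_0 = 24 V.
KCL at each unknown node (sum of currents leaving = 0; resistances in Ω):
  Node 1: (V_1 - 24)/60 + (V_1 - 0)/200 = 0
Collecting terms: 0.02167 × V_1 = 0.4  =>  V_1 = 18.46 V
I_R2 = (V_1 - V_2)/R2 = (18.46 - 0)/200 = 0.09231 A
|I_R2| = 0.09231 A

Final answer: |I_R2| = 0.09231 A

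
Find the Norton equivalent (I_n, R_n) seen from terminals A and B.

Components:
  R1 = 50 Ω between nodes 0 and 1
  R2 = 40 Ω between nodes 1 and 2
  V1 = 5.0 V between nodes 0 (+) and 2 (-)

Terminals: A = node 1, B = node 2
Find the Thévenin equivalent first; then I_n = V_th/R_th and R_n = R_th.
Step 1 — V_th is the open-circuit voltage V_A - V_B (nothing connected across the terminals).
Nodal analysis, taking node 2 as the 0 V reference.
Source V1 fixes V_0 = 5 V.
KCL at each unknown node (sum of currents leaving = 0; resistances in Ω):
  Node 1: (V_1 - 5)/50 + (V_1 - 0)/40 = 0
Collecting terms: 0.045 × V_1 = 0.1  =>  V_1 = 2.222 V
V_th = V_1 - V_2 = 2.222 - 0 = 2.222 V
Step 2 — R_th: zero the source — replace V1 by a short circuit (node 2 merges into node 0) — and find the resistance seen between A (node 1) and B (node 0).
Reduce the network between node 1 (A) and node 0 (B) by series/parallel combination:
  Rp1 = R1 ‖ R2 (parallel, both between nodes 0 and 1) = 1/(1/50 + 1/40) = 22.22 Ω
R_th = 22.22 Ω
I_n = V_th/R_th = 2.222/22.22 = 0.1 A, and R_n = R_th = 22.22 Ω

Final answer: I_n = 0.1 A, R_n = 22.22 Ω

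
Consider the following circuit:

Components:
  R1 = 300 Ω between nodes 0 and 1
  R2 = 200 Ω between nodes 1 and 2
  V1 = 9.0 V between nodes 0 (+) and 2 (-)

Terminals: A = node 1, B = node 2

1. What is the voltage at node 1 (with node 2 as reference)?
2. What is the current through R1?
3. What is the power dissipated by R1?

Nodal analysis, taking node 2 as the 0 V reference.
Source V1 fixes V_0 = 9 V.
KCL at each unknown node (sum of currents leaving = 0; resistances in Ω):
  Node 1: (V_1 - 9)/300 + (V_1 - 0)/200 = 0
Collecting terms: 0.008333 × V_1 = 0.03  =>  V_1 = 3.6 V
Part 1:
  Read off the nodal solution: V_1 = 3.6 V
Part 2:
  I_R1 = (V_0 - V_1)/R1 = (9 - 3.6)/300 = 0.018 A
  Magnitude: I_R1 = 0.018 A
Part 3:
  I_R1 = (V_0 - V_1)/R1 = (9 - 3.6)/300 = 0.018 A
  P_R1 = I_R1² × R1 = (0.018)² × 300 = 0.0972 W

Final answers:
1. V_1 = 3.6 V
2. I_R1 = 0.018 A
3. P_R1 = 0.0972 W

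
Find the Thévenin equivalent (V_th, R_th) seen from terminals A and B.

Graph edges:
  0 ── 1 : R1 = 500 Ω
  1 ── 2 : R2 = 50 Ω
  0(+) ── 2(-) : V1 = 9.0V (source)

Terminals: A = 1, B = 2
Step 1 — V_th is the open-circuit voltage V_A - V_B (nothing connected across the terminals).
Nodal analysis, taking node 2 as the 0 V reference.
Source V1 fixes V_0 = 9 V.
KCL at each unknown node (sum of currents leaving = 0; resistances in Ω):
  Node 1: (V_1 - 9)/500 + (V_1 - 0)/50 = 0
Collecting terms: 0.022 × V_1 = 0.018  =>  V_1 = 0.8182 V
V_th = V_1 - V_2 = 0.8182 - 0 = 0.8182 V
Step 2 — R_th: zero the source — replace V1 by a short circuit (node 2 merges into node 0) — and find the resistance seen between A (node 1) and B (node 0).
Reduce the network between node 1 (A) and node 0 (B) by series/parallel combination:
  Rp1 = R1 ‖ R2 (parallel, both between nodes 0 and 1) = 1/(1/500 + 1/50) = 45.45 Ω
R_th = 45.45 Ω

Final answer: V_th = 0.8182 V, R_th = 45.45 Ω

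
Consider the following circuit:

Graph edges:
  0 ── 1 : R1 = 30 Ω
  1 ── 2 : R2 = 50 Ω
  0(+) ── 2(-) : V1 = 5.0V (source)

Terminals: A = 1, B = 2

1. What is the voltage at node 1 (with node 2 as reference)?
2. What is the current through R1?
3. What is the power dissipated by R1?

Nodal analysis, taking node 2 as the 0 V reference.
Source V1 fixes V_0 = 5 V.
KCL at each unknown node (sum of currents leaving = 0; resistances in Ω):
  Node 1: (V_1 - 5)/30 + (V_1 - 0)/50 = 0
Collecting terms: 0.05333 × V_1 = 0.1667  =>  V_1 = 3.125 V
Part 1:
  Read off the nodal solution: V_1 = 3.125 V
Part 2:
  I_R1 = (V_0 - V_1)/R1 = (5 - 3.125)/30 = 0.0625 A
  Magnitude: I_R1 = 0.0625 A
Part 3:
  I_R1 = (V_0 - V_1)/R1 = (5 - 3.125)/30 = 0.0625 A
  P_R1 = I_R1² × R1 = (0.0625)² × 30 = 0.1172 W

Final answers:
1. V_1 = 3.125 V
2. I_R1 = 0.0625 A
3. P_R1 = 0.1172 W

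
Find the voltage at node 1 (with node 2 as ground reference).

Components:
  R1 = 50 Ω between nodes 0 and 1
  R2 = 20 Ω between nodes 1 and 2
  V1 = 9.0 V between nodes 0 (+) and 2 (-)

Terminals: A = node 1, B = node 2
Nodal analysis, taking node 2 as the 0 V reference.
Source V1 fixes V_0 = 9 V.
KCL at each unknown node (sum of currents leaving = 0; resistances in Ω):
  Node 1: (V_1 - 9)/50 + (V_1 - 0)/20 = 0
Collecting terms: 0.07 × V_1 = 0.18  =>  V_1 = 2.571 V
The requested potential is V_1 = 2.571 V.

Final answer: V_1 = 2.571 V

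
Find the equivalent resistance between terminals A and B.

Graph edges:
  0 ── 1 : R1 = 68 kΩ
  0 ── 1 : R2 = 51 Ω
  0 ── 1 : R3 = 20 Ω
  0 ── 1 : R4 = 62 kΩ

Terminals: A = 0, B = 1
Reduce the network between node 0 (A) and node 1 (B) by series/parallel combination:
  Rp1 = R1 ‖ R2 ‖ R3 ‖ R4 (parallel, all between nodes 0 and 1) = 1/(1/68000 + 1/51 + 1/20 + 1/62000) = 14.36 Ω
R_eq = 14.36 Ω

Final answer: 14.36 Ω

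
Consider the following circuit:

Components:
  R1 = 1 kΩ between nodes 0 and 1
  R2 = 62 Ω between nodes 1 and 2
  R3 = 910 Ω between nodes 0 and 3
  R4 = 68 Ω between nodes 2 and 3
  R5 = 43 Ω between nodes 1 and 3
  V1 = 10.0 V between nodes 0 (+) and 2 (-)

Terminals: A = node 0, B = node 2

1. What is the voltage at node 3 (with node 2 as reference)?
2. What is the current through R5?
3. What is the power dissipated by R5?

Nodal analysis, taking node 2 as the 0 V reference.
Source V1 fixes V_0 = 10 V.
KCL at each unknown node (sum of currents leaving = 0; resistances in Ω):
  Node 1: (V_1 - 10)/1000 + (V_1 - 0)/62 + (V_1 - V_3)/43 = 0
  Node 3: (V_3 - 10)/910 + (V_3 - 0)/68 + (V_3 - V_1)/43 = 0
Collecting terms (coefficients in siemens):
  0.04038·V_1 - 0.02326·V_3 = 0.01
  0.03906·V_3 - 0.02326·V_1 = 0.01099
Determinant D = (0.04038)(0.03906) - (-0.02326)(-0.02326) = 0.001037
V_1 = [(0.01)(0.03906) - (-0.02326)(0.01099)]/D = 0.6233 V
V_3 = [(0.04038)(0.01099) - (0.01)(-0.02326)]/D = 0.6525 V
Part 1:
  Read off the nodal solution: V_3 = 0.6525 V
Part 2:
  I_R5 = (V_1 - V_3)/R5 = (0.6233 - 0.6525)/43 = -0.0006771 A
  Magnitude: I_R5 = 0.0006771 A
Part 3:
  I_R5 = (V_1 - V_3)/R5 = (0.6233 - 0.6525)/43 = -0.0006771 A
  P_R5 = I_R5² × R5 = (-0.0006771)² × 43 = 0.00001972 W

Final answers:
1. V_3 = 0.6525 V
2. I_R5 = 0.0006771 A
3. P_R5 = 1.972e-05 W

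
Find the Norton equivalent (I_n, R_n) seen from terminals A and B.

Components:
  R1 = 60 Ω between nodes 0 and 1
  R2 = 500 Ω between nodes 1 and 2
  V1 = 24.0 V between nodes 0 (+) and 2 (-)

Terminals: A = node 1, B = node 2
Find the Thévenin equivalent first; then I_n = V_th/R_th and R_n = R_th.
Step 1 — V_th is the open-circuit voltage V_A - V_B (nothing connected across the terminals).
Nodal analysis, taking node 2 as the 0 V reference.
Source V1 fixes V_0 = 24 V.
KCL at each unknown node (sum of currents leaving = 0; resistances in Ω):
  Node 1: (V_1 - 24)/60 + (V_1 - 0)/500 = 0
Collecting terms: 0.01867 × V_1 = 0.4  =>  V_1 = 21.43 V
V_th = V_1 - V_2 = 21.43 - 0 = 21.43 V
Step 2 — R_th: zero the source — replace V1 by a short circuit (node 2 merges into node 0) — and find the resistance seen between A (node 1) and B (node 0).
Reduce the network between node 1 (A) and node 0 (B) by series/parallel combination:
  Rp1 = R1 ‖ R2 (parallel, both between nodes 0 and 1) = 1/(1/60 + 1/500) = 53.57 Ω
R_th = 53.57 Ω
I_n = V_th/R_th = 21.43/53.57 = 0.4 A, and R_n = R_th = 53.57 Ω

Final answer: I_n = 0.4 A, R_n = 53.57 Ω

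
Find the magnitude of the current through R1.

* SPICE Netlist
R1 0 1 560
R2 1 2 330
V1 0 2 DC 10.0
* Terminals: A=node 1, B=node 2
Nodal analysis, taking node 2 as the 0 V reference.
Source V1 fixes V_0 = 10 V.
KCL at each unknown node (sum of currents leaving = 0; resistances in Ω):
  Node 1: (V_1 - 10)/560 + (V_1 - 0)/330 = 0
Collecting terms: 0.004816 × V_1 = 0.01786  =>  V_1 = 3.708 V
I_R1 = (V_0 - V_1)/R1 = (10 - 3.708)/560 = 0.01124 A
|I_R1| = 0.01124 A

Final answer: |I_R1| = 0.01124 A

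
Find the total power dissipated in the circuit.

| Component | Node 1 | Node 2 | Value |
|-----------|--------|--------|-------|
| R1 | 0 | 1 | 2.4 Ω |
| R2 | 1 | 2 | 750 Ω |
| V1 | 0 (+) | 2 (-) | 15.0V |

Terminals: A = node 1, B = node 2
Nodal analysis, taking node 2 as the 0 V reference.
Source V1 fixes V_0 = 15 V.
KCL at each unknown node (sum of currents leaving = 0; resistances in Ω):
  Node 1: (V_1 - 15)/2.4 + (V_1 - 0)/750 = 0
Collecting terms: 0.418 × V_1 = 6.25  =>  V_1 = 14.95 V
Power in each resistor, P = (ΔV)²/R:
  P_R1 = (15 - 14.95)²/2.4 = 0.0009539 W
  P_R2 = (14.95 - 0)²/750 = 0.2981 W
P_total = P_R1 + P_R2 = 0.299 W

Final answer: 0.299 W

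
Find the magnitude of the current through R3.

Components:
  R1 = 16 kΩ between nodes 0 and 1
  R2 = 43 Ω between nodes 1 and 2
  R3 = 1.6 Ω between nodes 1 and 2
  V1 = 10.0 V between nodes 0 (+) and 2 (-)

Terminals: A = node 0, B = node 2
Nodal analysis, taking node 2 as the 0 V reference.
Source V1 fixes V_0 = 10 V.
KCL at each unknown node (sum of currents leaving = 0; resistances in Ω):
  Node 1: (V_1 - 10)/16000 + (V_1 - 0)/43 + (V_1 - 0)/1.6 = 0
Collecting terms: 0.6483 × V_1 = 0.000625  =>  V_1 = 0.000964 V
I_R3 = (V_1 - V_2)/R3 = (0.000964 - 0)/1.6 = 0.0006025 A
|I_R3| = 0.0006025 A

Final answer: |I_R3| = 0.0006025 A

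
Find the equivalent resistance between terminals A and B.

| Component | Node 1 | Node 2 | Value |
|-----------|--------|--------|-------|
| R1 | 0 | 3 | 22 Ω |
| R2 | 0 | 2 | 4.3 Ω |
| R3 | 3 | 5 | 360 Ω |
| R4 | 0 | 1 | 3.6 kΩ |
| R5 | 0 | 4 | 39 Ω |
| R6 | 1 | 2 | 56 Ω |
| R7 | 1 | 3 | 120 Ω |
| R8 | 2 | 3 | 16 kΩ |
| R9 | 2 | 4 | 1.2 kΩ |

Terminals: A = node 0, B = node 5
The network is not a plain series/parallel combination. Inject a 1 A test current into terminal A (node 0) and return it from terminal B (node 5); then R_eq = V_A / (1 A).
Nodal analysis, taking node 5 as the 0 V reference.
Current source I_test pushes 1 A into node 0 and draws it out of node 5.
KCL at each unknown node (sum of currents leaving = 0; resistances in Ω):
  Node 0: (V_0 - V_3)/22 + (V_0 - V_2)/4.3 + (V_0 - V_1)/3600 + (V_0 - V_4)/39 - 1 = 0
  Node 1: (V_1 - V_0)/3600 + (V_1 - V_2)/56 + (V_1 - V_3)/120 = 0
  Node 2: (V_2 - V_0)/4.3 + (V_2 - V_1)/56 + (V_2 - V_3)/16000 + (V_2 - V_4)/1200 = 0
  Node 3: (V_3 - V_0)/22 + (V_3 - V_1)/120 + (V_3 - V_2)/16000 + (V_3 - 0)/360 = 0
  Node 4: (V_4 - V_0)/39 + (V_4 - V_2)/1200 = 0
Collecting terms (coefficients in siemens):
  0.3039·V_0 - 0.0002778·V_1 - 0.2326·V_2 - 0.04545·V_3 - 0.02564·V_4 = 1
  0.02647·V_1 - 0.0002778·V_0 - 0.01786·V_2 - 0.008333·V_3 = 0
  0.2513·V_2 - 0.2326·V_0 - 0.01786·V_1 - 0.0000625·V_3 - 0.0008333·V_4 = 0
  0.05663·V_3 - 0.04545·V_0 - 0.008333·V_1 - 0.0000625·V_2 = 0
  0.02647·V_4 - 0.02564·V_0 - 0.0008333·V_2 = 0
Solving these 5 simultaneous equations (Gaussian elimination) gives:
  V_0 = 379.6 V, V_1 = 373.1 V, V_2 = 379.1 V, V_3 = 360 V
  V_4 = 379.6 V
R_eq = V_0 / 1 A = 379.6 Ω

Final answer: 379.6 Ω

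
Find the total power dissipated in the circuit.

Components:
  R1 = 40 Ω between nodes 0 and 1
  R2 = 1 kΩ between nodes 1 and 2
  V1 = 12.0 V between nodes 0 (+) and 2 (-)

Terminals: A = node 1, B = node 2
Nodal analysis, taking node 2 as the 0 V reference.
Source V1 fixes V_0 = 12 V.
KCL at each unknown node (sum of currents leaving = 0; resistances in Ω):
  Node 1: (V_1 - 12)/40 + (V_1 - 0)/1000 = 0
Collecting terms: 0.026 × V_1 = 0.3  =>  V_1 = 11.54 V
Power in each resistor, P = (ΔV)²/R:
  P_R1 = (12 - 11.54)²/40 = 0.005325 W
  P_R2 = (11.54 - 0)²/1000 = 0.1331 W
P_total = P_R1 + P_R2 = 0.1385 W

Final answer: 0.1385 W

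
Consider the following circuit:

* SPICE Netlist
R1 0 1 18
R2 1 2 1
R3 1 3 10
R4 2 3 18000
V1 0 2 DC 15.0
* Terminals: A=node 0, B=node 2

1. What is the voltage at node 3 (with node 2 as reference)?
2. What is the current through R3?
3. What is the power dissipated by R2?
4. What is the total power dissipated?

Nodal analysis, taking node 2 as the 0 V reference.
Source V1 fixes V_0 = 15 V.
KCL at each unknown node (sum of currents leaving = 0; resistances in Ω):
  Node 1: (V_1 - 15)/18 + (V_1 - 0)/1 + (V_1 - V_3)/10 = 0
  Node 3: (V_3 - V_1)/10 + (V_3 - 0)/18000 = 0
Collecting terms (coefficients in siemens):
  1.156·V_1 - 0.1·V_3 = 0.8333
  0.1001·V_3 - 0.1·V_1 = 0
Determinant D = (1.156)(0.1001) - (-0.1)(-0.1) = 0.1056
V_1 = [(0.8333)(0.1001) - (-0.1)(0)]/D = 0.7894 V
V_3 = [(1.156)(0) - (0.8333)(-0.1)]/D = 0.789 V
Part 1:
  Read off the nodal solution: V_3 = 0.789 V
Part 2:
  I_R3 = (V_1 - V_3)/R3 = (0.7894 - 0.789)/10 = 0.00004383 A
  Magnitude: I_R3 = 0.00004383 A
Part 3:
  I_R2 = (V_1 - V_2)/R2 = (0.7894 - 0)/1 = 0.7894 A
  P_R2 = I_R2² × R2 = (0.7894)² × 1 = 0.6232 W
Part 4:
  Power in each resistor, P = (ΔV)²/R:
    P_R1 = (15 - 0.7894)²/18 = 11.22 W
    P_R2 = (0.7894 - 0)²/1 = 0.6232 W
    P_R3 = (0.7894 - 0.789)²/10 = 0.00000001921 W
    P_R4 = (0 - 0.789)²/18000 = 0.00003458 W
  P_total = P_R1 + P_R2 + P_R3 + P_R4 = 11.84 W

Final answers:
1. V_3 = 0.789 V
2. I_R3 = 4.383e-05 A
3. P_R2 = 0.6232 W
4. P_total = 11.84 W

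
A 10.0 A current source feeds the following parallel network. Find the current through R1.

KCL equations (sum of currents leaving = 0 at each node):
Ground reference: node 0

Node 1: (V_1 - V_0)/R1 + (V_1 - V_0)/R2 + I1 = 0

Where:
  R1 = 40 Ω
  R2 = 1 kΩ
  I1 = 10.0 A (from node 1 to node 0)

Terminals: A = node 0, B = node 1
All resistors sit directly between nodes 0 and 1, so they are in parallel and share one voltage V; the full source current 10 A splits among them.
1/R_par = 1/40 + 1/1000 = 0.026 S  =>  R_par = 38.46 Ω
V = I × R_par = 10 × 38.46 = 384.6 V
I_R1 = V/R1 = 384.6/40 = 9.615 A

Final answer: 9.615 A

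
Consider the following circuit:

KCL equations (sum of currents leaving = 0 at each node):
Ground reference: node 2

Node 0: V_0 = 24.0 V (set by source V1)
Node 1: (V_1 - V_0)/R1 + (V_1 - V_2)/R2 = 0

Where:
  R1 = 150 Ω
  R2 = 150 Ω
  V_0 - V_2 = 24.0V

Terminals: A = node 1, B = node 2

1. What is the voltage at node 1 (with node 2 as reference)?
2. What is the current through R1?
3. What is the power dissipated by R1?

Nodal analysis, taking node 2 as the 0 V reference.
Source V1 fixes V_0 = 24 V.
KCL at each unknown node (sum of currents leaving = 0; resistances in Ω):
  Node 1: (V_1 - 24)/150 + (V_1 - 0)/150 = 0
Collecting terms: 0.01333 × V_1 = 0.16  =>  V_1 = 12 V
Part 1:
  Read off the nodal solution: V_1 = 12 V
Part 2:
  I_R1 = (V_0 - V_1)/R1 = (24 - 12)/150 = 0.08 A
  Magnitude: I_R1 = 0.08 A
Part 3:
  I_R1 = (V_0 - V_1)/R1 = (24 - 12)/150 = 0.08 A
  P_R1 = I_R1² × R1 = (0.08)² × 150 = 0.96 W

Final answers:
1. V_1 = 12 V
2. I_R1 = 0.08 A
3. P_R1 = 0.96 W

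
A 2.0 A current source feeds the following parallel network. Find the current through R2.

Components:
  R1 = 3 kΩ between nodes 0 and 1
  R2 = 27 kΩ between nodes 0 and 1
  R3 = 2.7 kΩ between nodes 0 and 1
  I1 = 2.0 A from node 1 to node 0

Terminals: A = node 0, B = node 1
All resistors sit directly between nodes 0 and 1, so they are in parallel and share one voltage V; the full source current 2 A splits among them.
1/R_par = 1/3000 + 1/27000 + 1/2700 = 0.0007407 S  =>  R_par = 1350 Ω
V = I × R_par = 2 × 1350 = 2700 V
I_R2 = V/R2 = 2700/27000 = 0.1 A

Final answer: 0.1 A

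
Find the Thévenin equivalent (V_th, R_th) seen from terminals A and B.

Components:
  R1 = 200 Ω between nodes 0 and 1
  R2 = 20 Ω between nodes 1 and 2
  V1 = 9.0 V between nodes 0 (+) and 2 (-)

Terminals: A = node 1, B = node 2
Step 1 — V_th is the open-circuit voltage V_A - V_B (nothing connected across the terminals).
Nodal analysis, taking node 2 as the 0 V reference.
Source V1 fixes V_0 = 9 V.
KCL at each unknown node (sum of currents leaving = 0; resistances in Ω):
  Node 1: (V_1 - 9)/200 + (V_1 - 0)/20 = 0
Collecting terms: 0.055 × V_1 = 0.045  =>  V_1 = 0.8182 V
V_th = V_1 - V_2 = 0.8182 - 0 = 0.8182 V
Step 2 — R_th: zero the source — replace V1 by a short circuit (node 2 merges into node 0) — and find the resistance seen between A (node 1) and B (node 0).
Reduce the network between node 1 (A) and node 0 (B) by series/parallel combination:
  Rp1 = R1 ‖ R2 (parallel, both between nodes 0 and 1) = 1/(1/200 + 1/20) = 18.18 Ω
R_th = 18.18 Ω

Final answer: V_th = 0.8182 V, R_th = 18.18 Ω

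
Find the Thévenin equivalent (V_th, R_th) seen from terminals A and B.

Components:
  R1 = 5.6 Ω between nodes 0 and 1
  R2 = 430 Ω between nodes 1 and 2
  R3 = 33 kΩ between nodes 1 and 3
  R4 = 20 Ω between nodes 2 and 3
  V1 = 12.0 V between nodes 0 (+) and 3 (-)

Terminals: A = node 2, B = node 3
Step 1 — V_th is the open-circuit voltage V_A - V_B (nothing connected across the terminals).
Nodal analysis, taking node 3 as the 0 V reference.
Source V1 fixes V_0 = 12 V.
KCL at each unknown node (sum of currents leaving = 0; resistances in Ω):
  Node 1: (V_1 - 12)/5.6 + (V_1 - V_2)/430 + (V_1 - 0)/33000 = 0
  Node 2: (V_2 - V_1)/430 + (V_2 - 0)/20 = 0
Collecting terms (coefficients in siemens):
  0.1809·V_1 - 0.002326·V_2 = 2.143
  0.05233·V_2 - 0.002326·V_1 = 0
Determinant D = (0.1809)(0.05233) - (-0.002326)(-0.002326) = 0.009462
V_1 = [(2.143)(0.05233) - (-0.002326)(0)]/D = 11.85 V
V_2 = [(0.1809)(0) - (2.143)(-0.002326)]/D = 0.5267 V
V_th = V_2 - V_3 = 0.5267 - 0 = 0.5267 V
Step 2 — R_th: zero the source — replace V1 by a short circuit (node 3 merges into node 0) — and find the resistance seen between A (node 2) and B (node 0).
Reduce the network between node 2 (A) and node 0 (B) by series/parallel combination:
  Rp1 = R1 ‖ R3 (parallel, both between nodes 0 and 1) = 1/(1/5.6 + 1/33000) = 5.599 Ω
  Rs1 = R2 + Rp1 (series, joined only at node 1) = 430 + 5.599 = 435.6 Ω
  Rp2 = R4 ‖ Rs1 (parallel, both between nodes 0 and 2) = 1/(1/20 + 1/435.6) = 19.12 Ω
R_th = 19.12 Ω

Final answer: V_th = 0.5267 V, R_th = 19.12 Ω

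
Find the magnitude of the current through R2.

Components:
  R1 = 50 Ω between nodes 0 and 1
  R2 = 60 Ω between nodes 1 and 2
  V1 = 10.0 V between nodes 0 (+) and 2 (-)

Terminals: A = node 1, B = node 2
Nodal analysis, taking node 2 as the 0 V reference.
Source V1 fixes V_0 = 10 V.
KCL at each unknown node (sum of currents leaving = 0; resistances in Ω):
  Node 1: (V_1 - 10)/50 + (V_1 - 0)/60 = 0
Collecting terms: 0.03667 × V_1 = 0.2  =>  V_1 = 5.455 V
I_R2 = (V_1 - V_2)/R2 = (5.455 - 0)/60 = 0.09091 A
|I_R2| = 0.09091 A

Final answer: |I_R2| = 0.09091 A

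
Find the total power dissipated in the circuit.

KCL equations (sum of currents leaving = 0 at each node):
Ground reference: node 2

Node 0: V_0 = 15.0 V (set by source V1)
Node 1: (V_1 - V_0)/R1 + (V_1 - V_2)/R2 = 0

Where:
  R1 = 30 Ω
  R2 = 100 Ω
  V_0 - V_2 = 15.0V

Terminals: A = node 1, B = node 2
Nodal analysis, taking node 2 as the 0 V reference.
Source V1 fixes V_0 = 15 V.
KCL at each unknown node (sum of currents leaving = 0; resistances in Ω):
  Node 1: (V_1 - 15)/30 + (V_1 - 0)/100 = 0
Collecting terms: 0.04333 × V_1 = 0.5  =>  V_1 = 11.54 V
Power in each resistor, P = (ΔV)²/R:
  P_R1 = (15 - 11.54)²/30 = 0.3994 W
  P_R2 = (11.54 - 0)²/100 = 1.331 W
P_total = P_R1 + P_R2 = 1.731 W

Final answer: 1.731 W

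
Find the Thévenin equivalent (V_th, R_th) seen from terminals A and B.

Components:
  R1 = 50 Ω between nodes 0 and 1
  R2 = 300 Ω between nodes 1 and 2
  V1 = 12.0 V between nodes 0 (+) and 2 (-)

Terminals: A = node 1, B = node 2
Step 1 — V_th is the open-circuit voltage V_A - V_B (nothing connected across the terminals).
Nodal analysis, taking node 2 as the 0 V reference.
Source V1 fixes V_0 = 12 V.
KCL at each unknown node (sum of currents leaving = 0; resistances in Ω):
  Node 1: (V_1 - 12)/50 + (V_1 - 0)/300 = 0
Collecting terms: 0.02333 × V_1 = 0.24  =>  V_1 = 10.29 V
V_th = V_1 - V_2 = 10.29 - 0 = 10.29 V
Step 2 — R_th: zero the source — replace V1 by a short circuit (node 2 merges into node 0) — and find the resistance seen between A (node 1) and B (node 0).
Reduce the network between node 1 (A) and node 0 (B) by series/parallel combination:
  Rp1 = R1 ‖ R2 (parallel, both between nodes 0 and 1) = 1/(1/50 + 1/300) = 42.86 Ω
R_th = 42.86 Ω

Final answer: V_th = 10.29 V, R_th = 42.86 Ω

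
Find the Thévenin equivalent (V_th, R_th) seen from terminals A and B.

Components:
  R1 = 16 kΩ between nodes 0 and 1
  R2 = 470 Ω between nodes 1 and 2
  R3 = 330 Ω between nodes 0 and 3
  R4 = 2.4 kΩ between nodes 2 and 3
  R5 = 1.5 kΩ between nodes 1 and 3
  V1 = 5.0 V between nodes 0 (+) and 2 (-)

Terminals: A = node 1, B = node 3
Step 1 — V_th is the open-circuit voltage V_A - V_B (nothing connected across the terminals).
Nodal analysis, taking node 2 as the 0 V reference.
Source V1 fixes V_0 = 5 V.
KCL at each unknown node (sum of currents leaving = 0; resistances in Ω):
  Node 1: (V_1 - 5)/16000 + (V_1 - 0)/470 + (V_1 - V_3)/1500 = 0
  Node 3: (V_3 - 5)/330 + (V_3 - 0)/2400 + (V_3 - V_1)/1500 = 0
Collecting terms (coefficients in siemens):
  0.002857·V_1 - 0.0006667·V_3 = 0.0003125
  0.004114·V_3 - 0.0006667·V_1 = 0.01515
Determinant D = (0.002857)(0.004114) - (-0.0006667)(-0.0006667) = 0.00001131
V_1 = [(0.0003125)(0.004114) - (-0.0006667)(0.01515)]/D = 1.007 V
V_3 = [(0.002857)(0.01515) - (0.0003125)(-0.0006667)]/D = 3.846 V
V_th = V_1 - V_3 = 1.007 - 3.846 = -2.839 V
Step 2 — R_th: zero the source — replace V1 by a short circuit (node 2 merges into node 0) — and find the resistance seen between A (node 1) and B (node 3).
Reduce the network between node 1 (A) and node 3 (B) by series/parallel combination:
  Rp1 = R1 ‖ R2 (parallel, both between nodes 0 and 1) = 1/(1/16000 + 1/470) = 456.6 Ω
  Rp2 = R3 ‖ R4 (parallel, both between nodes 0 and 3) = 1/(1/330 + 1/2400) = 290.1 Ω
  Rs1 = Rp1 + Rp2 (series, joined only at node 0) = 456.6 + 290.1 = 746.7 Ω
  Rp3 = R5 ‖ Rs1 (parallel, both between nodes 1 and 3) = 1/(1/1500 + 1/746.7) = 498.5 Ω
R_th = 498.5 Ω

Final answer: V_th = -2.839 V, R_th = 498.5 Ω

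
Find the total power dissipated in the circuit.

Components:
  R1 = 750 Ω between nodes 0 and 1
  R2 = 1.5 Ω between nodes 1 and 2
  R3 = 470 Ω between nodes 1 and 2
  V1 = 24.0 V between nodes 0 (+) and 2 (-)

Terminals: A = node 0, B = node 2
Nodal analysis, taking node 2 as the 0 V reference.
Source V1 fixes V_0 = 24 V.
KCL at each unknown node (sum of currents leaving = 0; resistances in Ω):
  Node 1: (V_1 - 24)/750 + (V_1 - 0)/1.5 + (V_1 - 0)/470 = 0
Collecting terms: 0.6701 × V_1 = 0.032  =>  V_1 = 0.04775 V
Power in each resistor, P = (ΔV)²/R:
  P_R1 = (24 - 0.04775)²/750 = 0.7649 W
  P_R2 = (0.04775 - 0)²/1.5 = 0.00152 W
  P_R3 = (0.04775 - 0)²/470 = 0.000004852 W
P_total = P_R1 + P_R2 + P_R3 = 0.7665 W

Final answer: 0.7665 W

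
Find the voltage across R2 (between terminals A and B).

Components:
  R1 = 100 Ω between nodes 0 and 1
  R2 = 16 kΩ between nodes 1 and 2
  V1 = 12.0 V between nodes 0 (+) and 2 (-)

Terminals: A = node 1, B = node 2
R1 and R2 are in series across V1 (node 0 → node 1 → node 2), and the output A–B is taken across R2, so this is a voltage divider.
Series current: I = V1/(R1 + R2) = 12/(100 + 16000) = 12/16100 = 0.0007453 A
V_R2 = I × R2 = V1 × R2/(R1 + R2) = 12 × 16000/16100 = 11.93 V

Final answer: 11.93 V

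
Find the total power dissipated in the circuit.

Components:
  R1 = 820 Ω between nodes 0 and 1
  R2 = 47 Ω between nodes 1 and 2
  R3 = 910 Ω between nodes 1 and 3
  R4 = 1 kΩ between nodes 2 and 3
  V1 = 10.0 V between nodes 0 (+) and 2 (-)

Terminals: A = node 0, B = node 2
Nodal analysis, taking node 2 as the 0 V reference.
Source V1 fixes V_0 = 10 V.
KCL at each unknown node (sum of currents leaving = 0; resistances in Ω):
  Node 1: (V_1 - 10)/820 + (V_1 - 0)/47 + (V_1 - V_3)/910 = 0
  Node 3: (V_3 - V_1)/910 + (V_3 - 0)/1000 = 0
Collecting terms (coefficients in siemens):
  0.0236·V_1 - 0.001099·V_3 = 0.0122
  0.002099·V_3 - 0.001099·V_1 = 0
Determinant D = (0.0236)(0.002099) - (-0.001099)(-0.001099) = 0.00004832
V_1 = [(0.0122)(0.002099) - (-0.001099)(0)]/D = 0.5298 V
V_3 = [(0.0236)(0) - (0.0122)(-0.001099)]/D = 0.2774 V
Power in each resistor, P = (ΔV)²/R:
  P_R1 = (10 - 0.5298)²/820 = 0.1094 W
  P_R2 = (0.5298 - 0)²/47 = 0.005971 W
  P_R3 = (0.5298 - 0.2774)²/910 = 0.00007001 W
  P_R4 = (0 - 0.2774)²/1000 = 0.00007693 W
P_total = P_R1 + P_R2 + P_R3 + P_R4 = 0.1155 W

Final answer: 0.1155 W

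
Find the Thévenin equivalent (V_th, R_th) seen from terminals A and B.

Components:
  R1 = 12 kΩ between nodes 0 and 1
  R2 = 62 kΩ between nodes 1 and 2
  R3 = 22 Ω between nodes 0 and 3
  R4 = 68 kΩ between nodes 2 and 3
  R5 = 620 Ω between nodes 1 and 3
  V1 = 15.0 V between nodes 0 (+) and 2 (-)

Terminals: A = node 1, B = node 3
Step 1 — V_th is the open-circuit voltage V_A - V_B (nothing connected across the terminals).
Nodal analysis, taking node 2 as the 0 V reference.
Source V1 fixes V_0 = 15 V.
KCL at each unknown node (sum of currents leaving = 0; resistances in Ω):
  Node 1: (V_1 - 15)/12000 + (V_1 - 0)/62000 + (V_1 - V_3)/620 = 0
  Node 3: (V_3 - 15)/22 + (V_3 - 0)/68000 + (V_3 - V_1)/620 = 0
Collecting terms (coefficients in siemens):
  0.001712·V_1 - 0.001613·V_3 = 0.00125
  0.04708·V_3 - 0.001613·V_1 = 0.6818
Determinant D = (0.001712)(0.04708) - (-0.001613)(-0.001613) = 0.00007802
V_1 = [(0.00125)(0.04708) - (-0.001613)(0.6818)]/D = 14.85 V
V_3 = [(0.001712)(0.6818) - (0.00125)(-0.001613)]/D = 14.99 V
V_th = V_1 - V_3 = 14.85 - 14.99 = -0.1407 V
Step 2 — R_th: zero the source — replace V1 by a short circuit (node 2 merges into node 0) — and find the resistance seen between A (node 1) and B (node 3).
Reduce the network between node 1 (A) and node 3 (B) by series/parallel combination:
  Rp1 = R1 ‖ R2 (parallel, both between nodes 0 and 1) = 1/(1/12000 + 1/62000) = 10050 Ω
  Rp2 = R3 ‖ R4 (parallel, both between nodes 0 and 3) = 1/(1/22 + 1/68000) = 21.99 Ω
  Rs1 = Rp1 + Rp2 (series, joined only at node 0) = 10050 + 21.99 = 10080 Ω
  Rp3 = R5 ‖ Rs1 (parallel, both between nodes 1 and 3) = 1/(1/620 + 1/10080) = 584.1 Ω
R_th = 584.1 Ω

Final answer: V_th = -0.1407 V, R_th = 584.1 Ω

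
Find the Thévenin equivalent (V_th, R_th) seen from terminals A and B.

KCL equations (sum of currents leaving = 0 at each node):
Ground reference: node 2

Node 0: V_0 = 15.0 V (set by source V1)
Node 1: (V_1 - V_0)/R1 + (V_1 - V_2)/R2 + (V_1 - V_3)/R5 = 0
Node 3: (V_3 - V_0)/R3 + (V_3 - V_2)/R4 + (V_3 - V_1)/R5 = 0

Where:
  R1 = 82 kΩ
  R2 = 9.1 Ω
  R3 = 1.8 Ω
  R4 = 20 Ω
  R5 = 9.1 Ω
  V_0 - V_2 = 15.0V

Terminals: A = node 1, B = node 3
Step 1 — V_th is the open-circuit voltage V_A - V_B (nothing connected across the terminals).
Nodal analysis, taking node 2 as the 0 V reference.
Source V1 fixes V_0 = 15 V.
KCL at each unknown node (sum of currents leaving = 0; resistances in Ω):
  Node 1: (V_1 - 15)/82000 + (V_1 - 0)/9.1 + (V_1 - V_3)/9.1 = 0
  Node 3: (V_3 - 15)/1.8 + (V_3 - 0)/20 + (V_3 - V_1)/9.1 = 0
Collecting terms (coefficients in siemens):
  0.2198·V_1 - 0.1099·V_3 = 0.0001829
  0.7154·V_3 - 0.1099·V_1 = 8.333
Determinant D = (0.2198)(0.7154) - (-0.1099)(-0.1099) = 0.1452
V_1 = [(0.0001829)(0.7154) - (-0.1099)(8.333)]/D = 6.309 V
V_3 = [(0.2198)(8.333) - (0.0001829)(-0.1099)]/D = 12.62 V
V_th = V_1 - V_3 = 6.309 - 12.62 = -6.308 V
Step 2 — R_th: zero the source — replace V1 by a short circuit (node 2 merges into node 0) — and find the resistance seen between A (node 1) and B (node 3).
Reduce the network between node 1 (A) and node 3 (B) by series/parallel combination:
  Rp1 = R1 ‖ R2 (parallel, both between nodes 0 and 1) = 1/(1/82000 + 1/9.1) = 9.099 Ω
  Rp2 = R3 ‖ R4 (parallel, both between nodes 0 and 3) = 1/(1/1.8 + 1/20) = 1.651 Ω
  Rs1 = Rp1 + Rp2 (series, joined only at node 0) = 9.099 + 1.651 = 10.75 Ω
  Rp3 = R5 ‖ Rs1 (parallel, both between nodes 1 and 3) = 1/(1/9.1 + 1/10.75) = 4.928 Ω
R_th = 4.928 Ω

Final answer: V_th = -6.308 V, R_th = 4.928 Ω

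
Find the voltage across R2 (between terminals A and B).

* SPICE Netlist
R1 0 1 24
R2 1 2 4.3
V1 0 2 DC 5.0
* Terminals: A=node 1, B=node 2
R1 and R2 are in series across V1 (node 0 → node 1 → node 2), and the output A–B is taken across R2, so this is a voltage divider.
Series current: I = V1/(R1 + R2) = 5/(24 + 4.3) = 5/28.3 = 0.1767 A
V_R2 = I × R2 = V1 × R2/(R1 + R2) = 5 × 4.3/28.3 = 0.7597 V

Final answer: 0.7597 V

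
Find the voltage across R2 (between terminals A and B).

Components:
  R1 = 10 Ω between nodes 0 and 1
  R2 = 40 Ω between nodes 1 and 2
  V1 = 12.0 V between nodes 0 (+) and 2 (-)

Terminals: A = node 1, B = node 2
R1 and R2 are in series across V1 (node 0 → node 1 → node 2), and the output A–B is taken across R2, so this is a voltage divider.
Series current: I = V1/(R1 + R2) = 12/(10 + 40) = 12/50 = 0.24 A
V_R2 = I × R2 = V1 × R2/(R1 + R2) = 12 × 40/50 = 9.6 V

Final answer: 9.6 V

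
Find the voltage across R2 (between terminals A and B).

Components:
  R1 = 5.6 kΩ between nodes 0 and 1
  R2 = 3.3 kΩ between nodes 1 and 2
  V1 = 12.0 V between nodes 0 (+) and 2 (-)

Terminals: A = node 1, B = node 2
R1 and R2 are in series across V1 (node 0 → node 1 → node 2), and the output A–B is taken across R2, so this is a voltage divider.
Series current: I = V1/(R1 + R2) = 12/(5600 + 3300) = 12/8900 = 0.001348 A
V_R2 = I × R2 = V1 × R2/(R1 + R2) = 12 × 3300/8900 = 4.449 V

Final answer: 4.449 V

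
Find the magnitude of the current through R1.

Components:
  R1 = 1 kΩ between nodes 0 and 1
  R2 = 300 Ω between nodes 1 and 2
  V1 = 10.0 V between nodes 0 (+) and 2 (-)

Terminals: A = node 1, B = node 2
Nodal analysis, taking node 2 as the 0 V reference.
Source V1 fixes V_0 = 10 V.
KCL at each unknown node (sum of currents leaving = 0; resistances in Ω):
  Node 1: (V_1 - 10)/1000 + (V_1 - 0)/300 = 0
Collecting terms: 0.004333 × V_1 = 0.01  =>  V_1 = 2.308 V
I_R1 = (V_0 - V_1)/R1 = (10 - 2.308)/1000 = 0.007692 A
|I_R1| = 0.007692 A

Final answer: |I_R1| = 0.007692 A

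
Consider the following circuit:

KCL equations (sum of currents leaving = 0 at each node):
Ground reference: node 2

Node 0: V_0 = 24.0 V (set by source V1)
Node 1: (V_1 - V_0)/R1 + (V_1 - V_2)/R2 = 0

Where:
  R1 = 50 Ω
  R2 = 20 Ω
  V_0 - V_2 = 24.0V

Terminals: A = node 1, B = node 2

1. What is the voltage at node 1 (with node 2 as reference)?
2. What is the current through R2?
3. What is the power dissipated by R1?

Nodal analysis, taking node 2 as the 0 V reference.
Source V1 fixes V_0 = 24 V.
KCL at each unknown node (sum of currents leaving = 0; resistances in Ω):
  Node 1: (V_1 - 24)/50 + (V_1 - 0)/20 = 0
Collecting terms: 0.07 × V_1 = 0.48  =>  V_1 = 6.857 V
Part 1:
  Read off the nodal solution: V_1 = 6.857 V
Part 2:
  I_R2 = (V_1 - V_2)/R2 = (6.857 - 0)/20 = 0.3429 A
  Magnitude: I_R2 = 0.3429 A
Part 3:
  I_R1 = (V_0 - V_1)/R1 = (24 - 6.857)/50 = 0.3429 A
  P_R1 = I_R1² × R1 = (0.3429)² × 50 = 5.878 W

Final answers:
1. V_1 = 6.857 V
2. I_R2 = 0.3429 A
3. P_R1 = 5.878 W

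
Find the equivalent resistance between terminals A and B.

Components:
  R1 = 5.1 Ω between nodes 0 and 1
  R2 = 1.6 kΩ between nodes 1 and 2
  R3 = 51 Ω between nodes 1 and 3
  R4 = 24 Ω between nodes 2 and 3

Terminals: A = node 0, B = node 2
Reduce the network between node 0 (A) and node 2 (B) by series/parallel combination:
  Rs1 = R3 + R4 (series, joined only at node 3) = 51 + 24 = 75 Ω
  Rp1 = R2 ‖ Rs1 (parallel, both between nodes 1 and 2) = 1/(1/1600 + 1/75) = 71.64 Ω
  Rs2 = R1 + Rp1 (series, joined only at node 1) = 5.1 + 71.64 = 76.74 Ω
R_eq = 76.74 Ω

Final answer: 76.74 Ω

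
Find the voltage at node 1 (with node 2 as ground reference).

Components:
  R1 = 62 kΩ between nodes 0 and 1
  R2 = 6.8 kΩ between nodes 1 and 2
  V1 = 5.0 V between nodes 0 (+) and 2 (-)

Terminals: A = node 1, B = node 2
Nodal analysis, taking node 2 as the 0 V reference.
Source V1 fixes V_0 = 5 V.
KCL at each unknown node (sum of currents leaving = 0; resistances in Ω):
  Node 1: (V_1 - 5)/62000 + (V_1 - 0)/6800 = 0
Collecting terms: 0.0001632 × V_1 = 0.00008065  =>  V_1 = 0.4942 V
The requested potential is V_1 = 0.4942 V.

Final answer: V_1 = 0.4942 V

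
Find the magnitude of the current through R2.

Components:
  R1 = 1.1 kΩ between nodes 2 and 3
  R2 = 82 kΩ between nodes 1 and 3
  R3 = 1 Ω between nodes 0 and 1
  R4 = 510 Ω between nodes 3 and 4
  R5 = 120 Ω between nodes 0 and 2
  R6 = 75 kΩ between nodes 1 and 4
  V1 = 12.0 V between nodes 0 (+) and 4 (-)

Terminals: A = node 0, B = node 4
Nodal analysis, taking node 4 as the 0 V reference.
Source V1 fixes V_0 = 12 V.
KCL at each unknown node (sum of currents leaving = 0; resistances in Ω):
  Node 1: (V_1 - V_3)/82000 + (V_1 - 12)/1 + (V_1 - 0)/75000 = 0
  Node 2: (V_2 - V_3)/1100 + (V_2 - 12)/120 = 0
  Node 3: (V_3 - V_2)/1100 + (V_3 - V_1)/82000 + (V_3 - 0)/510 = 0
Collecting terms (coefficients in siemens):
  1·V_1 - 0.0000122·V_3 = 12
  0.009242·V_2 - 0.0009091·V_3 = 0.1
  0.002882·V_3 - 0.0000122·V_1 - 0.0009091·V_2 = 0
Solving these 3 simultaneous equations (Gaussian elimination) gives:
  V_1 = 12 V, V_2 = 11.17 V, V_3 = 3.575 V
I_R2 = (V_1 - V_3)/R2 = (12 - 3.575)/82000 = 0.0001027 A
|I_R2| = 0.0001027 A

Final answer: |I_R2| = 0.0001027 A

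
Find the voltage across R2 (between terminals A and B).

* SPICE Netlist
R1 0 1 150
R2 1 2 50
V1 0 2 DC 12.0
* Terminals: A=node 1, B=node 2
R1 and R2 are in series across V1 (node 0 → node 1 → node 2), and the output A–B is taken across R2, so this is a voltage divider.
Series current: I = V1/(R1 + R2) = 12/(150 + 50) = 12/200 = 0.06 A
V_R2 = I × R2 = V1 × R2/(R1 + R2) = 12 × 50/200 = 3 V

Final answer: 3 V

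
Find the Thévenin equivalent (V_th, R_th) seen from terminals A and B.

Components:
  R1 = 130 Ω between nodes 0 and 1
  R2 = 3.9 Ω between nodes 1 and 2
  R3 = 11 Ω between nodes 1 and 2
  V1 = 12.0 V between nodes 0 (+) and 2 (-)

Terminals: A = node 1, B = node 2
Step 1 — V_th is the open-circuit voltage V_A - V_B (nothing connected across the terminals).
Nodal analysis, taking node 2 as the 0 V reference.
Source V1 fixes V_0 = 12 V.
KCL at each unknown node (sum of currents leaving = 0; resistances in Ω):
  Node 1: (V_1 - 12)/130 + (V_1 - 0)/3.9 + (V_1 - 0)/11 = 0
Collecting terms: 0.355 × V_1 = 0.09231  =>  V_1 = 0.26 V
V_th = V_1 - V_2 = 0.26 - 0 = 0.26 V
Step 2 — R_th: zero the source — replace V1 by a short circuit (node 2 merges into node 0) — and find the resistance seen between A (node 1) and B (node 0).
Reduce the network between node 1 (A) and node 0 (B) by series/parallel combination:
  Rp1 = R1 ‖ R2 ‖ R3 (parallel, all between nodes 0 and 1) = 1/(1/130 + 1/3.9 + 1/11) = 2.817 Ω
R_th = 2.817 Ω

Final answer: V_th = 0.26 V, R_th = 2.817 Ω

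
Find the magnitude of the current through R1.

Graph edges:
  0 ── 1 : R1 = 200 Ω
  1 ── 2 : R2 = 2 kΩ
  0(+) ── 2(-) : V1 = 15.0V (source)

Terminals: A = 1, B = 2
Nodal analysis, taking node 2 as the 0 V reference.
Source V1 fixes V_0 = 15 V.
KCL at each unknown node (sum of currents leaving = 0; resistances in Ω):
  Node 1: (V_1 - 15)/200 + (V_1 - 0)/2000 = 0
Collecting terms: 0.0055 × V_1 = 0.075  =>  V_1 = 13.64 V
I_R1 = (V_0 - V_1)/R1 = (15 - 13.64)/200 = 0.006818 A
|I_R1| = 0.006818 A

Final answer: |I_R1| = 0.006818 A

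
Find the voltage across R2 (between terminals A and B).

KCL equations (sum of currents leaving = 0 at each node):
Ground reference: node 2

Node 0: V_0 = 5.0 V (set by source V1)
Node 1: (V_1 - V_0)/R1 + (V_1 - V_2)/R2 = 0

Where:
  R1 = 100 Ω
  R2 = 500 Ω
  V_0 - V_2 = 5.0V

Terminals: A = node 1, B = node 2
R1 and R2 are in series across V1 (node 0 → node 1 → node 2), and the output A–B is taken across R2, so this is a voltage divider.
Series current: I = V1/(R1 + R2) = 5/(100 + 500) = 5/600 = 0.008333 A
V_R2 = I × R2 = V1 × R2/(R1 + R2) = 5 × 500/600 = 4.167 V

Final answer: 4.167 V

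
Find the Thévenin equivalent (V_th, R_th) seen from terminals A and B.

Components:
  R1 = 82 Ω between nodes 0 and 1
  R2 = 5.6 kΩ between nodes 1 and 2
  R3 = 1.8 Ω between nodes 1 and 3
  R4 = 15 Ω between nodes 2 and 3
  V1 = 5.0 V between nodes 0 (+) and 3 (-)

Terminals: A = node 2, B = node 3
Step 1 — V_th is the open-circuit voltage V_A - V_B (nothing connected across the terminals).
Nodal analysis, taking node 3 as the 0 V reference.
Source V1 fixes V_0 = 5 V.
KCL at each unknown node (sum of currents leaving = 0; resistances in Ω):
  Node 1: (V_1 - 5)/82 + (V_1 - V_2)/5600 + (V_1 - 0)/1.8 = 0
  Node 2: (V_2 - V_1)/5600 + (V_2 - 0)/15 = 0
Collecting terms (coefficients in siemens):
  0.5679·V_1 - 0.0001786·V_2 = 0.06098
  0.06685·V_2 - 0.0001786·V_1 = 0
Determinant D = (0.5679)(0.06685) - (-0.0001786)(-0.0001786) = 0.03796
V_1 = [(0.06098)(0.06685) - (-0.0001786)(0)]/D = 0.1074 V
V_2 = [(0.5679)(0) - (0.06098)(-0.0001786)]/D = 0.0002868 V
V_th = V_2 - V_3 = 0.0002868 - 0 = 0.0002868 V
Step 2 — R_th: zero the source — replace V1 by a short circuit (node 3 merges into node 0) — and find the resistance seen between A (node 2) and B (node 0).
Reduce the network between node 2 (A) and node 0 (B) by series/parallel combination:
  Rp1 = R1 ‖ R3 (parallel, both between nodes 0 and 1) = 1/(1/82 + 1/1.8) = 1.761 Ω
  Rs1 = R2 + Rp1 (series, joined only at node 1) = 5600 + 1.761 = 5602 Ω
  Rp2 = R4 ‖ Rs1 (parallel, both between nodes 0 and 2) = 1/(1/15 + 1/5602) = 14.96 Ω
R_th = 14.96 Ω

Final answer: V_th = 0.0002868 V, R_th = 14.96 Ω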